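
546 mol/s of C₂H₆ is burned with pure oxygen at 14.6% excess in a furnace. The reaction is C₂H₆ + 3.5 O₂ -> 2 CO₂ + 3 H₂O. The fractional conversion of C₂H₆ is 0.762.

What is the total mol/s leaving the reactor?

2940 mol/s

Stoichiometric O₂ = 3.5 × 546 = 1911 mol/s; O₂ fed = 1911 × 1.146 = 2190 mol/s.
Fuel reacted = 0.762 × 546 → ξ = 416.1 mol/s.
Outlet (n = n₀ + ν ξ):
  C₂H₆: 546 − 1(416.1) = 129.9
  O₂: 2190 − 3.5(416.1) = 733.8
  CO₂: 0 + 2(416.1) = 832.1
  H₂O: 0 + 3(416.1) = 1248
Total out = 129.9 + 733.8 + 832.1 + 1248 = 2944 mol/s.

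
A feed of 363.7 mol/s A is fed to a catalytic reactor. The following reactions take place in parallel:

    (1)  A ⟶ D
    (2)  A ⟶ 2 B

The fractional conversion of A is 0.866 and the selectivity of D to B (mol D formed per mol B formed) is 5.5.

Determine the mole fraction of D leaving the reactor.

0.74

Conversion of A: A consumed = 0.866 × 363.7 = 315 mol/s = 1ξ₁ + 1ξ₂.
Selectivity: 1ξ₁ / (2ξ₂) = 5.5 → ξ₁ = 11 ξ₂.
Substitute: (1·11 + 1) ξ₂ = 315 → ξ₂ = 26.25 mol/s, ξ₁ = 288.7 mol/s.
Outlet amounts (n = n₀ + Σ ν·ξ):
  A: 363.7 − 1(288.7) − 1(26.25) = 48.74
  D: 0 + 1(288.7) = 288.7
  B: 0 + 2(26.25) = 52.49
Total out = 389.9 mol/s; y_D = 288.7 / 389.9 = 0.7404.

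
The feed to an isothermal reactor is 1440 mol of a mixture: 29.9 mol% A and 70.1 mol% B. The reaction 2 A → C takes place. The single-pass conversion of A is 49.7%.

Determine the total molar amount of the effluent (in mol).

A reacted = 0.497 × 430.6 = 214 mol; ν_A = −2, so ξ = 214/2 = 107 mol.
Outlet amounts (n = n₀ + ν ξ):
  A: 430.6 − 2(107) = 216.6
  C: 0 + 1(107) = 107
  B: 1009 (inert)
Total out = 216.6 + 107 + 1009 = 1333 mol.

1330 mol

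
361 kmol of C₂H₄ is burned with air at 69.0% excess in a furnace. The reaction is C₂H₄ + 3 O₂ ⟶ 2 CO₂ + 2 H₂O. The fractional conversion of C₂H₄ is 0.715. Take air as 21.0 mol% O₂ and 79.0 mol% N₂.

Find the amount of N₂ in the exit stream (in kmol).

6890 kmol

Stoichiometric O₂ = 3 × 361 = 1083 kmol; O₂ fed = 1083 × 1.690 = 1830 kmol.
N₂ fed = 1830 × 79/21 = 6885 kmol.
Fuel reacted = 0.715 × 361 → ξ = 258.1 kmol.
Outlet (n = n₀ + ν ξ):
  C₂H₄: 361 − 1(258.1) = 102.9
  O₂: 1830 − 3(258.1) = 1056
  N₂: 6885 (inert)
  CO₂: 0 + 2(258.1) = 516.2
  H₂O: 0 + 2(258.1) = 516.2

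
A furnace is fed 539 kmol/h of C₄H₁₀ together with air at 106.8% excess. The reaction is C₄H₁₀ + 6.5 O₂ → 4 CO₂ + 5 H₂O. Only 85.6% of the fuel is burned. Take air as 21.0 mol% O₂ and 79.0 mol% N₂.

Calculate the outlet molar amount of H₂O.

Stoichiometric O₂ = 6.5 × 539 = 3504 kmol/h; O₂ fed = 3504 × 2.068 = 7245 kmol/h.
N₂ fed = 7245 × 79/21 = 27260 kmol/h.
Fuel reacted = 0.856 × 539 → ξ = 461.4 kmol/h.
Outlet (n = n₀ + ν ξ):
  C₄H₁₀: 539 − 1(461.4) = 77.62
  O₂: 7245 − 6.5(461.4) = 4246
  N₂: 27260 (inert)
  CO₂: 0 + 4(461.4) = 1846
  H₂O: 0 + 5(461.4) = 2307

2310 kmol/h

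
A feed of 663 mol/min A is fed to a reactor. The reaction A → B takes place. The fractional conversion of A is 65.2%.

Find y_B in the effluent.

A reacted = 0.652 × 663 = 432.3 mol/min; ν_A = −1, so ξ = 432.3/1 = 432.3 mol/min.
Outlet amounts (n = n₀ + ν ξ):
  A: 663 − 1(432.3) = 230.7
  B: 0 + 1(432.3) = 432.3
Total out = 663 mol/min; y_B = 432.3 / 663 = 0.652.

0.652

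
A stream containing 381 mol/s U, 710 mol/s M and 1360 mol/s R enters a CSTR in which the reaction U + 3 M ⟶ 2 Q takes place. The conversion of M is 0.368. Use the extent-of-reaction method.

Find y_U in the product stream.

0.129

M reacted = 0.368 × 710 = 261.3 mol/s; ν_M = −3, so ξ = 261.3/3 = 87.09 mol/s.
Outlet amounts (n = n₀ + ν ξ):
  U: 381 − 1(87.09) = 293.9
  M: 710 − 3(87.09) = 448.7
  Q: 0 + 2(87.09) = 174.2
  R: 1360 (inert)
Total out = 2277 mol/s; y_U = 293.9 / 2277 = 0.1291.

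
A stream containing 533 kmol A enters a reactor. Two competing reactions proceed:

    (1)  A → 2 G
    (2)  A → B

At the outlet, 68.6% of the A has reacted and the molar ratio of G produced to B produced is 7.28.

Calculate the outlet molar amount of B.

Conversion of A: A consumed = 0.686 × 533 = 365.6 kmol = 1ξ₁ + 1ξ₂.
Selectivity: 2ξ₁ / (1ξ₂) = 7.28 → ξ₁ = 3.64 ξ₂.
Substitute: (1·3.64 + 1) ξ₂ = 365.6 → ξ₂ = 78.8 kmol, ξ₁ = 286.8 kmol.
Outlet amounts (n = n₀ + Σ ν·ξ):
  A: 533 − 1(286.8) − 1(78.8) = 167.4
  G: 0 + 2(286.8) = 573.7
  B: 0 + 1(78.8) = 78.8

78.8 kmol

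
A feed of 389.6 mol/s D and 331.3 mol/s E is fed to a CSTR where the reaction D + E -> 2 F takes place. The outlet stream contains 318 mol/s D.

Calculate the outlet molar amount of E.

260 mol/s

For D: n = n₀ − 1ξ → 318 = 389.6 − 1ξ, giving ξ = 71.6 mol/s.
Outlet amounts (n = n₀ + ν ξ):
  D: 389.6 − 1(71.6) = 318
  E: 331.3 − 1(71.6) = 259.7
  F: 0 + 2(71.6) = 143.2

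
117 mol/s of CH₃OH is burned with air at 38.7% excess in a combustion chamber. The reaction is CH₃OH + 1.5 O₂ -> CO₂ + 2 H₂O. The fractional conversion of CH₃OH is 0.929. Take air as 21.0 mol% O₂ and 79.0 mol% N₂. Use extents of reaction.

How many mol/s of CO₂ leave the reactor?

Stoichiometric O₂ = 1.5 × 117 = 175.5 mol/s; O₂ fed = 175.5 × 1.387 = 243.4 mol/s.
N₂ fed = 243.4 × 79/21 = 915.7 mol/s.
Fuel reacted = 0.929 × 117 → ξ = 108.7 mol/s.
Outlet (n = n₀ + ν ξ):
  CH₃OH: 117 − 1(108.7) = 8.307
  O₂: 243.4 − 1.5(108.7) = 80.38
  N₂: 915.7 (inert)
  CO₂: 0 + 1(108.7) = 108.7
  H₂O: 0 + 2(108.7) = 217.4

109 mol/s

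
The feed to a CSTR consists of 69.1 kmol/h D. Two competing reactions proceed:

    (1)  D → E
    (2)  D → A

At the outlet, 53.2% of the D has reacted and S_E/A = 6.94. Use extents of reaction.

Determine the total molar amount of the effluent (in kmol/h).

Conversion of D: D consumed = 0.532 × 69.1 = 36.76 kmol/h = 1ξ₁ + 1ξ₂.
Selectivity: 1ξ₁ / (1ξ₂) = 6.94 → ξ₁ = 6.94 ξ₂.
Substitute: (1·6.94 + 1) ξ₂ = 36.76 → ξ₂ = 4.63 kmol/h, ξ₁ = 32.13 kmol/h.
Outlet amounts (n = n₀ + Σ ν·ξ):
  D: 69.1 − 1(32.13) − 1(4.63) = 32.34
  E: 0 + 1(32.13) = 32.13
  A: 0 + 1(4.63) = 4.63
Total out = 32.34 + 32.13 + 4.63 = 69.1 kmol/h.

69.1 kmol/h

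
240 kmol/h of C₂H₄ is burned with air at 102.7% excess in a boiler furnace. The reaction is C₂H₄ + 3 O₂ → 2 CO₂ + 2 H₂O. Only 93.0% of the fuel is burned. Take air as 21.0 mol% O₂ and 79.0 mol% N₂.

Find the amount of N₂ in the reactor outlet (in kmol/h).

5490 kmol/h

Stoichiometric O₂ = 3 × 240 = 720 kmol/h; O₂ fed = 720 × 2.027 = 1459 kmol/h.
N₂ fed = 1459 × 79/21 = 5490 kmol/h.
Fuel reacted = 0.93 × 240 → ξ = 223.2 kmol/h.
Outlet (n = n₀ + ν ξ):
  C₂H₄: 240 − 1(223.2) = 16.8
  O₂: 1459 − 3(223.2) = 789.8
  N₂: 5490 (inert)
  CO₂: 0 + 2(223.2) = 446.4
  H₂O: 0 + 2(223.2) = 446.4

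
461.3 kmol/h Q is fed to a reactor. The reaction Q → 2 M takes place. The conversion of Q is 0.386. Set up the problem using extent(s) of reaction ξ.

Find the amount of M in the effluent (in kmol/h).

356 kmol/h

Q reacted = 0.386 × 461.3 = 178.1 kmol/h; ν_Q = −1, so ξ = 178.1/1 = 178.1 kmol/h.
Outlet amounts (n = n₀ + ν ξ):
  Q: 461.3 − 1(178.1) = 283.2
  M: 0 + 2(178.1) = 356.1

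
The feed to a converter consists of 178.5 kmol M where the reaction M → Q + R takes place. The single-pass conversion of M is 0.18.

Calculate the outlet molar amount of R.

32.1 kmol

M reacted = 0.18 × 178.5 = 32.13 kmol; ν_M = −1, so ξ = 32.13/1 = 32.13 kmol.
Outlet amounts (n = n₀ + ν ξ):
  M: 178.5 − 1(32.13) = 146.4
  Q: 0 + 1(32.13) = 32.13
  R: 0 + 1(32.13) = 32.13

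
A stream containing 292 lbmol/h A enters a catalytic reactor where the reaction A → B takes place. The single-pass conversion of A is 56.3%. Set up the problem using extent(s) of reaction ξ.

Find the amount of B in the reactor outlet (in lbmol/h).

164 lbmol/h

A reacted = 0.563 × 292 = 164.4 lbmol/h; ν_A = −1, so ξ = 164.4/1 = 164.4 lbmol/h.
Outlet amounts (n = n₀ + ν ξ):
  A: 292 − 1(164.4) = 127.6
  B: 0 + 1(164.4) = 164.4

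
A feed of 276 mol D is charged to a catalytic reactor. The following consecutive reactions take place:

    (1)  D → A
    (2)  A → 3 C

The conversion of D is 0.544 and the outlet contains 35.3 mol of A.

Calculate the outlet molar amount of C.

345 mol

Conversion of D: D consumed = 1ξ₁ = 0.544 × 276 → ξ₁ = 150.1 mol.
A balance: n_A = 0 + 1ξ₁ − 1ξ₂ = 35.3 → ξ₂ = (1·150.1 − 35.3)/1 = 114.8 mol.
Outlet amounts (n = n₀ + Σ ν·ξ):
  D: 276 − 1(150.1) = 125.9
  A: 0 + 1(150.1) − 1(114.8) = 35.3
  C: 0 + 3(114.8) = 344.5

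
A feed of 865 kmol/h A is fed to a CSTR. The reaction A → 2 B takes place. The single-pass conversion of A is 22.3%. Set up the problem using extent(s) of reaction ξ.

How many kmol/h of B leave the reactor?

A reacted = 0.223 × 865 = 192.9 kmol/h; ν_A = −1, so ξ = 192.9/1 = 192.9 kmol/h.
Outlet amounts (n = n₀ + ν ξ):
  A: 865 − 1(192.9) = 672.1
  B: 0 + 2(192.9) = 385.8

386 kmol/h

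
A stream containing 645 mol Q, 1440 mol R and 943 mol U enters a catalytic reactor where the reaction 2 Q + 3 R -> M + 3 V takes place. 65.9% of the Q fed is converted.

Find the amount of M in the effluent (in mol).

213 mol

Q reacted = 0.659 × 645 = 425.1 mol; ν_Q = −2, so ξ = 425.1/2 = 212.5 mol.
Outlet amounts (n = n₀ + ν ξ):
  Q: 645 − 2(212.5) = 219.9
  R: 1440 − 3(212.5) = 802.4
  M: 0 + 1(212.5) = 212.5
  V: 0 + 3(212.5) = 637.6
  U: 943 (inert)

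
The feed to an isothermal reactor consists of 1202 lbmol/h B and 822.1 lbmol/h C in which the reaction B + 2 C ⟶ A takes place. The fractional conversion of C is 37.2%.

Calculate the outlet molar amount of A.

153 lbmol/h

C reacted = 0.372 × 822.1 = 305.8 lbmol/h; ν_C = −2, so ξ = 305.8/2 = 152.9 lbmol/h.
Outlet amounts (n = n₀ + ν ξ):
  B: 1202 − 1(152.9) = 1049
  C: 822.1 − 2(152.9) = 516.3
  A: 0 + 1(152.9) = 152.9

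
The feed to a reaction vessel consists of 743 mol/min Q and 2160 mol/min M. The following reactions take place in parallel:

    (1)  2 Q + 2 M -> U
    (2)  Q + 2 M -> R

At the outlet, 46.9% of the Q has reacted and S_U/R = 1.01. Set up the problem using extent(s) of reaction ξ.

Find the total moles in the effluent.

Conversion of Q: Q consumed = 0.469 × 743 = 348.5 mol/min = 2ξ₁ + 1ξ₂.
Selectivity: 1ξ₁ / (1ξ₂) = 1.01 → ξ₁ = 1.01 ξ₂.
Substitute: (2·1.01 + 1) ξ₂ = 348.5 → ξ₂ = 115.4 mol/min, ξ₁ = 116.5 mol/min.
Outlet amounts (n = n₀ + Σ ν·ξ):
  Q: 743 − 2(116.5) − 1(115.4) = 394.5
  M: 2160 − 2(116.5) − 2(115.4) = 1696
  U: 0 + 1(116.5) = 116.5
  R: 0 + 1(115.4) = 115.4
Total out = 394.5 + 1696 + 116.5 + 115.4 = 2323 mol/min.

2320 mol/min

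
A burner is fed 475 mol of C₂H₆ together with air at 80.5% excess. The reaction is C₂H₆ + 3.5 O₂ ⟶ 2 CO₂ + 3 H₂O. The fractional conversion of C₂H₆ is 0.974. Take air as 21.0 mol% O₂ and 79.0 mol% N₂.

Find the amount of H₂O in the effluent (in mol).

Stoichiometric O₂ = 3.5 × 475 = 1662 mol; O₂ fed = 1662 × 1.805 = 3001 mol.
N₂ fed = 3001 × 79/21 = 11290 mol.
Fuel reacted = 0.974 × 475 → ξ = 462.6 mol.
Outlet (n = n₀ + ν ξ):
  C₂H₆: 475 − 1(462.6) = 12.35
  O₂: 3001 − 3.5(462.6) = 1382
  N₂: 11290 (inert)
  CO₂: 0 + 2(462.6) = 925.3
  H₂O: 0 + 3(462.6) = 1388

1390 mol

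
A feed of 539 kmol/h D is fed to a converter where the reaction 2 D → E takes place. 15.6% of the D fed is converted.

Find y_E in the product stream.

D reacted = 0.156 × 539 = 84.08 kmol/h; ν_D = −2, so ξ = 84.08/2 = 42.04 kmol/h.
Outlet amounts (n = n₀ + ν ξ):
  D: 539 − 2(42.04) = 454.9
  E: 0 + 1(42.04) = 42.04
Total out = 497 kmol/h; y_E = 42.04 / 497 = 0.0846.

0.0846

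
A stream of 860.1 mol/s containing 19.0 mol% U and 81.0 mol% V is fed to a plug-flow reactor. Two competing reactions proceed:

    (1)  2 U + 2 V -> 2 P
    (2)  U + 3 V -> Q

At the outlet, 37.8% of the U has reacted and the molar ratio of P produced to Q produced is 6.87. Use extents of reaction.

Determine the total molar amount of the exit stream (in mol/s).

783 mol/s

Conversion of U: U consumed = 0.378 × 163.4 = 61.77 mol/s = 2ξ₁ + 1ξ₂.
Selectivity: 2ξ₁ / (1ξ₂) = 6.87 → ξ₁ = 3.435 ξ₂.
Substitute: (2·3.435 + 1) ξ₂ = 61.77 → ξ₂ = 7.849 mol/s, ξ₁ = 26.96 mol/s.
Outlet amounts (n = n₀ + Σ ν·ξ):
  U: 163.4 − 2(26.96) − 1(7.849) = 101.6
  V: 696.7 − 2(26.96) − 3(7.849) = 619.2
  P: 0 + 2(26.96) = 53.92
  Q: 0 + 1(7.849) = 7.849
Total out = 101.6 + 619.2 + 53.92 + 7.849 = 782.6 mol/s.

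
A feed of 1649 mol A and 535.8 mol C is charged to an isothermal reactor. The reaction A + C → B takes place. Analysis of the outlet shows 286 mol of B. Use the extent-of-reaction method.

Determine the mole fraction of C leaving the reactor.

0.132

For B: n = n₀ + 1ξ → 286 = 0 + 1ξ, giving ξ = 286 mol.
Outlet amounts (n = n₀ + ν ξ):
  A: 1649 − 1(286) = 1363
  C: 535.8 − 1(286) = 249.8
  B: 0 + 1(286) = 286
Total out = 1899 mol; y_C = 249.8 / 1899 = 0.1316.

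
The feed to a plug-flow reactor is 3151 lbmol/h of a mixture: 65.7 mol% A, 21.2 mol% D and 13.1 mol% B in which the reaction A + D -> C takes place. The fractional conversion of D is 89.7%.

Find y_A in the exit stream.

D reacted = 0.897 × 668 = 599.2 lbmol/h; ν_D = −1, so ξ = 599.2/1 = 599.2 lbmol/h.
Outlet amounts (n = n₀ + ν ξ):
  A: 2070 − 1(599.2) = 1471
  D: 668 − 1(599.2) = 68.81
  C: 0 + 1(599.2) = 599.2
  B: 412.8 (inert)
Total out = 2552 lbmol/h; y_A = 1471 / 2552 = 0.5765.

0.576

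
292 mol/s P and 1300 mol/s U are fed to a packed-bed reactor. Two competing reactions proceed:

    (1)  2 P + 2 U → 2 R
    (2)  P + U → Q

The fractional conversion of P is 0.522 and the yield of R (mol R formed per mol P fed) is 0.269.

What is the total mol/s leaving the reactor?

1440 mol/s

Yield of R: 2ξ₁ / 292 = 0.269 → ξ₁ = 39.27 mol/s.
Conversion of P: 2ξ₁ + 1ξ₂ = 0.522 × 292 = 152.4 → ξ₂ = 73.88 mol/s.
Outlet amounts (n = n₀ + Σ ν·ξ):
  P: 292 − 2(39.27) − 1(73.88) = 139.6
  U: 1300 − 2(39.27) − 1(73.88) = 1148
  R: 0 + 2(39.27) = 78.55
  Q: 0 + 1(73.88) = 73.88
Total out = 139.6 + 1148 + 78.55 + 73.88 = 1440 mol/s.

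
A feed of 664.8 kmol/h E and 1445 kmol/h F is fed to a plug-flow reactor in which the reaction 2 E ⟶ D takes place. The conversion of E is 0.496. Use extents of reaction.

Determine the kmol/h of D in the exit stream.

E reacted = 0.496 × 664.8 = 329.7 kmol/h; ν_E = −2, so ξ = 329.7/2 = 164.9 kmol/h.
Outlet amounts (n = n₀ + ν ξ):
  E: 664.8 − 2(164.9) = 335.1
  D: 0 + 1(164.9) = 164.9
  F: 1445 (inert)

165 kmol/h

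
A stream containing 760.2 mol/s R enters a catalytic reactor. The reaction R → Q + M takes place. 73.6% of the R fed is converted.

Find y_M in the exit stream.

0.424

R reacted = 0.736 × 760.2 = 559.5 mol/s; ν_R = −1, so ξ = 559.5/1 = 559.5 mol/s.
Outlet amounts (n = n₀ + ν ξ):
  R: 760.2 − 1(559.5) = 200.7
  Q: 0 + 1(559.5) = 559.5
  M: 0 + 1(559.5) = 559.5
Total out = 1320 mol/s; y_M = 559.5 / 1320 = 0.424.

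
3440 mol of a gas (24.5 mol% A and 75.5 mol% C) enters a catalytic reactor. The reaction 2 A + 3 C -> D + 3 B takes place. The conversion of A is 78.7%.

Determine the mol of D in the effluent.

A reacted = 0.787 × 842.8 = 663.3 mol; ν_A = −2, so ξ = 663.3/2 = 331.6 mol.
Outlet amounts (n = n₀ + ν ξ):
  A: 842.8 − 2(331.6) = 179.5
  C: 2597 − 3(331.6) = 1602
  D: 0 + 1(331.6) = 331.6
  B: 0 + 3(331.6) = 994.9

332 mol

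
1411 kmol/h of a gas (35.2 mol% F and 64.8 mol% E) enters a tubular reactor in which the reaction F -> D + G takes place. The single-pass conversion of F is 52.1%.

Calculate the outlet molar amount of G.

259 kmol/h

F reacted = 0.521 × 496.7 = 258.8 kmol/h; ν_F = −1, so ξ = 258.8/1 = 258.8 kmol/h.
Outlet amounts (n = n₀ + ν ξ):
  F: 496.7 − 1(258.8) = 237.9
  D: 0 + 1(258.8) = 258.8
  G: 0 + 1(258.8) = 258.8
  E: 914.3 (inert)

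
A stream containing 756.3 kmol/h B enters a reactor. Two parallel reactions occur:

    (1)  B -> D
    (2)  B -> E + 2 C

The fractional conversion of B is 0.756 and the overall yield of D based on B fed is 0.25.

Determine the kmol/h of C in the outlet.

765 kmol/h

Yield of D: 1ξ₁ / 756.3 = 0.25 → ξ₁ = 189.1 kmol/h.
Conversion of B: 1ξ₁ + 1ξ₂ = 0.756 × 756.3 = 571.8 → ξ₂ = 382.7 kmol/h.
Outlet amounts (n = n₀ + Σ ν·ξ):
  B: 756.3 − 1(189.1) − 1(382.7) = 184.5
  D: 0 + 1(189.1) = 189.1
  E: 0 + 1(382.7) = 382.7
  C: 0 + 2(382.7) = 765.4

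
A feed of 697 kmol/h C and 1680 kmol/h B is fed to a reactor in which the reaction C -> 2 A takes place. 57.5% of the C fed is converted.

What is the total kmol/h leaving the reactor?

2780 kmol/h

C reacted = 0.575 × 697 = 400.8 kmol/h; ν_C = −1, so ξ = 400.8/1 = 400.8 kmol/h.
Outlet amounts (n = n₀ + ν ξ):
  C: 697 − 1(400.8) = 296.2
  A: 0 + 2(400.8) = 801.5
  B: 1680 (inert)
Total out = 296.2 + 801.5 + 1680 = 2778 kmol/h.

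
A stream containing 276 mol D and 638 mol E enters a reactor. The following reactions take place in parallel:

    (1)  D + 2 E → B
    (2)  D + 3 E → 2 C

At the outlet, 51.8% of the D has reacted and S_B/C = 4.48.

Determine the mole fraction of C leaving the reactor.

0.0457

Conversion of D: D consumed = 0.518 × 276 = 143 mol = 1ξ₁ + 1ξ₂.
Selectivity: 1ξ₁ / (2ξ₂) = 4.48 → ξ₁ = 8.96 ξ₂.
Substitute: (1·8.96 + 1) ξ₂ = 143 → ξ₂ = 14.35 mol, ξ₁ = 128.6 mol.
Outlet amounts (n = n₀ + Σ ν·ξ):
  D: 276 − 1(128.6) − 1(14.35) = 133
  E: 638 − 2(128.6) − 3(14.35) = 337.7
  B: 0 + 1(128.6) = 128.6
  C: 0 + 2(14.35) = 28.71
Total out = 628.1 mol; y_C = 28.71 / 628.1 = 0.04571.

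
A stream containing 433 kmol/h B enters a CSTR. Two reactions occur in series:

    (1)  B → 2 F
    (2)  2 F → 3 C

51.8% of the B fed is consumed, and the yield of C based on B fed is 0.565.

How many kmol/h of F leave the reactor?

285 kmol/h

Conversion of B: B consumed = 1ξ₁ = 0.518 × 433 → ξ₁ = 224.3 kmol/h.
Yield of C: 3ξ₂ / 433 = 0.565 → ξ₂ = 81.55 kmol/h.
Outlet amounts (n = n₀ + Σ ν·ξ):
  B: 433 − 1(224.3) = 208.7
  F: 0 + 2(224.3) − 2(81.55) = 285.5
  C: 0 + 3(81.55) = 244.6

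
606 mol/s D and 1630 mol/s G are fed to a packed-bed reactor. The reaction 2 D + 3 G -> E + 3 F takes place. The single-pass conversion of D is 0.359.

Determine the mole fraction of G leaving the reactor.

0.613

D reacted = 0.359 × 606 = 217.6 mol/s; ν_D = −2, so ξ = 217.6/2 = 108.8 mol/s.
Outlet amounts (n = n₀ + ν ξ):
  D: 606 − 2(108.8) = 388.4
  G: 1630 − 3(108.8) = 1304
  E: 0 + 1(108.8) = 108.8
  F: 0 + 3(108.8) = 326.3
Total out = 2127 mol/s; y_G = 1304 / 2127 = 0.6129.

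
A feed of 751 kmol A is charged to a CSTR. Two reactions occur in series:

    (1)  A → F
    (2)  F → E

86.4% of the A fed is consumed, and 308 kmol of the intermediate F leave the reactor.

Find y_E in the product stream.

0.454

Conversion of A: A consumed = 1ξ₁ = 0.864 × 751 → ξ₁ = 648.9 kmol.
F balance: n_F = 0 + 1ξ₁ − 1ξ₂ = 308 → ξ₂ = (1·648.9 − 308)/1 = 340.9 kmol.
Outlet amounts (n = n₀ + Σ ν·ξ):
  A: 751 − 1(648.9) = 102.1
  F: 0 + 1(648.9) − 1(340.9) = 308
  E: 0 + 1(340.9) = 340.9
Total out = 751 kmol; y_E = 340.9 / 751 = 0.4539.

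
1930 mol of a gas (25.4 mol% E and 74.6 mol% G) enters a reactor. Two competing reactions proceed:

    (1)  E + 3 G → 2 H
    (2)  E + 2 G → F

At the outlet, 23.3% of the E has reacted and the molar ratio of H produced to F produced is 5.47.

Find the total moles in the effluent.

Conversion of E: E consumed = 0.233 × 490.2 = 114.2 mol = 1ξ₁ + 1ξ₂.
Selectivity: 2ξ₁ / (1ξ₂) = 5.47 → ξ₁ = 2.735 ξ₂.
Substitute: (1·2.735 + 1) ξ₂ = 114.2 → ξ₂ = 30.58 mol, ξ₁ = 83.64 mol.
Outlet amounts (n = n₀ + Σ ν·ξ):
  E: 490.2 − 1(83.64) − 1(30.58) = 376
  G: 1440 − 3(83.64) − 2(30.58) = 1128
  H: 0 + 2(83.64) = 167.3
  F: 0 + 1(30.58) = 30.58
Total out = 376 + 1128 + 167.3 + 30.58 = 1702 mol.

1700 mol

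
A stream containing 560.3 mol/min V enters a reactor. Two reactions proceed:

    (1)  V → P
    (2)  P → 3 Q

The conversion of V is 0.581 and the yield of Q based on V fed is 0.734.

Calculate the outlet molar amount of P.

188 mol/min

Conversion of V: V consumed = 1ξ₁ = 0.581 × 560.3 → ξ₁ = 325.5 mol/min.
Yield of Q: 3ξ₂ / 560.3 = 0.734 → ξ₂ = 137.1 mol/min.
Outlet amounts (n = n₀ + Σ ν·ξ):
  V: 560.3 − 1(325.5) = 234.8
  P: 0 + 1(325.5) − 1(137.1) = 188.4
  Q: 0 + 3(137.1) = 411.3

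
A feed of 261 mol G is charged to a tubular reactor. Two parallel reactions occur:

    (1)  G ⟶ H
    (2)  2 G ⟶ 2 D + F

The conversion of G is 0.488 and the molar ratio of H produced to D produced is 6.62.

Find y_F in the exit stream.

0.031

Conversion of G: G consumed = 0.488 × 261 = 127.4 mol = 1ξ₁ + 2ξ₂.
Selectivity: 1ξ₁ / (2ξ₂) = 6.62 → ξ₁ = 13.24 ξ₂.
Substitute: (1·13.24 + 2) ξ₂ = 127.4 → ξ₂ = 8.357 mol, ξ₁ = 110.7 mol.
Outlet amounts (n = n₀ + Σ ν·ξ):
  G: 261 − 1(110.7) − 2(8.357) = 133.6
  H: 0 + 1(110.7) = 110.7
  D: 0 + 2(8.357) = 16.71
  F: 0 + 1(8.357) = 8.357
Total out = 269.4 mol; y_F = 8.357 / 269.4 = 0.03103.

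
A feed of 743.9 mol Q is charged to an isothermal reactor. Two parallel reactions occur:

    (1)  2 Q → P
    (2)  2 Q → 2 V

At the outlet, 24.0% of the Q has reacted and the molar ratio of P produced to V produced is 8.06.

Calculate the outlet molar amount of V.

Conversion of Q: Q consumed = 0.24 × 743.9 = 178.5 mol = 2ξ₁ + 2ξ₂.
Selectivity: 1ξ₁ / (2ξ₂) = 8.06 → ξ₁ = 16.12 ξ₂.
Substitute: (2·16.12 + 2) ξ₂ = 178.5 → ξ₂ = 5.214 mol, ξ₁ = 84.05 mol.
Outlet amounts (n = n₀ + Σ ν·ξ):
  Q: 743.9 − 2(84.05) − 2(5.214) = 565.4
  P: 0 + 1(84.05) = 84.05
  V: 0 + 2(5.214) = 10.43

10.4 mol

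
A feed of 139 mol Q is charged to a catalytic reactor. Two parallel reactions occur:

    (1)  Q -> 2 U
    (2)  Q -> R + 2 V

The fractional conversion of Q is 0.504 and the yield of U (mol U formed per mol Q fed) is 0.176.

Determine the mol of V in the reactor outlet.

Yield of U: 2ξ₁ / 139 = 0.176 → ξ₁ = 12.23 mol.
Conversion of Q: 1ξ₁ + 1ξ₂ = 0.504 × 139 = 70.06 → ξ₂ = 57.82 mol.
Outlet amounts (n = n₀ + Σ ν·ξ):
  Q: 139 − 1(12.23) − 1(57.82) = 68.94
  U: 0 + 2(12.23) = 24.46
  R: 0 + 1(57.82) = 57.82
  V: 0 + 2(57.82) = 115.6

116 mol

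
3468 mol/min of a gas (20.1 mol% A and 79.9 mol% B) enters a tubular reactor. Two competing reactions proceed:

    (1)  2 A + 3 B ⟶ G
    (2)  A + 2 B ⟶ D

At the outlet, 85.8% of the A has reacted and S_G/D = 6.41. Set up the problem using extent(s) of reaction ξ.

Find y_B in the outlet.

0.815

Conversion of A: A consumed = 0.858 × 697.1 = 598.1 mol/min = 2ξ₁ + 1ξ₂.
Selectivity: 1ξ₁ / (1ξ₂) = 6.41 → ξ₁ = 6.41 ξ₂.
Substitute: (2·6.41 + 1) ξ₂ = 598.1 → ξ₂ = 43.28 mol/min, ξ₁ = 277.4 mol/min.
Outlet amounts (n = n₀ + Σ ν·ξ):
  A: 697.1 − 2(277.4) − 1(43.28) = 98.98
  B: 2771 − 3(277.4) − 2(43.28) = 1852
  G: 0 + 1(277.4) = 277.4
  D: 0 + 1(43.28) = 43.28
Total out = 2272 mol/min; y_B = 1852 / 2272 = 0.8153.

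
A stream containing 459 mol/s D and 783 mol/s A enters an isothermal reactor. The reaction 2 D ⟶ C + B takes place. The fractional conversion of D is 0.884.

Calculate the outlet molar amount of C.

D reacted = 0.884 × 459 = 405.8 mol/s; ν_D = −2, so ξ = 405.8/2 = 202.9 mol/s.
Outlet amounts (n = n₀ + ν ξ):
  D: 459 − 2(202.9) = 53.24
  C: 0 + 1(202.9) = 202.9
  B: 0 + 1(202.9) = 202.9
  A: 783 (inert)

203 mol/s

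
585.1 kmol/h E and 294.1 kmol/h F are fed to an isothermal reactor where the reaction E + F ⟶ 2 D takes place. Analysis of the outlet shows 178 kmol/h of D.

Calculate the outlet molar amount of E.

For D: n = n₀ + 2ξ → 178 = 0 + 2ξ, giving ξ = 89 kmol/h.
Outlet amounts (n = n₀ + ν ξ):
  E: 585.1 − 1(89) = 496.1
  F: 294.1 − 1(89) = 205.1
  D: 0 + 2(89) = 178

496 kmol/h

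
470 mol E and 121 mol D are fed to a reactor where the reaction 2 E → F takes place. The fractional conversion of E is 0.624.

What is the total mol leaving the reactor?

444 mol

E reacted = 0.624 × 470 = 293.3 mol; ν_E = −2, so ξ = 293.3/2 = 146.6 mol.
Outlet amounts (n = n₀ + ν ξ):
  E: 470 − 2(146.6) = 176.7
  F: 0 + 1(146.6) = 146.6
  D: 121 (inert)
Total out = 176.7 + 146.6 + 121 = 444.4 mol.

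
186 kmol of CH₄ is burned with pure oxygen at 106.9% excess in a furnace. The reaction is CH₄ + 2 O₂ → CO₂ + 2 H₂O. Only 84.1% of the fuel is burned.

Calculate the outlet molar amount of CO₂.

Stoichiometric O₂ = 2 × 186 = 372 kmol; O₂ fed = 372 × 2.069 = 769.7 kmol.
Fuel reacted = 0.841 × 186 → ξ = 156.4 kmol.
Outlet (n = n₀ + ν ξ):
  CH₄: 186 − 1(156.4) = 29.57
  O₂: 769.7 − 2(156.4) = 456.8
  CO₂: 0 + 1(156.4) = 156.4
  H₂O: 0 + 2(156.4) = 312.9

156 kmol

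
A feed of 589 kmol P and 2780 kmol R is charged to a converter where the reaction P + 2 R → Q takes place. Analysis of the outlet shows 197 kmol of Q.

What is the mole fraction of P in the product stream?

For Q: n = n₀ + 1ξ → 197 = 0 + 1ξ, giving ξ = 197 kmol.
Outlet amounts (n = n₀ + ν ξ):
  P: 589 − 1(197) = 392
  R: 2780 − 2(197) = 2386
  Q: 0 + 1(197) = 197
Total out = 2975 kmol; y_P = 392 / 2975 = 0.1318.

0.132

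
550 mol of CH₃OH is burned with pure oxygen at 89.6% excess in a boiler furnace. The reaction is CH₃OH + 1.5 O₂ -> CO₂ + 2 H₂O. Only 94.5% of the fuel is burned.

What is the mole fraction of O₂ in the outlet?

Stoichiometric O₂ = 1.5 × 550 = 825 mol; O₂ fed = 825 × 1.896 = 1564 mol.
Fuel reacted = 0.945 × 550 → ξ = 519.8 mol.
Outlet (n = n₀ + ν ξ):
  CH₃OH: 550 − 1(519.8) = 30.25
  O₂: 1564 − 1.5(519.8) = 784.6
  CO₂: 0 + 1(519.8) = 519.8
  H₂O: 0 + 2(519.8) = 1040
Total out = 2374 mol; y_O₂ = 784.6 / 2374 = 0.3305.

0.33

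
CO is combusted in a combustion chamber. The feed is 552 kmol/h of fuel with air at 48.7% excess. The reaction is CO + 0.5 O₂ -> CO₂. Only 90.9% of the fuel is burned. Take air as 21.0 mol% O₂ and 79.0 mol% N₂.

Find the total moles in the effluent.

Stoichiometric O₂ = 0.5 × 552 = 276 kmol/h; O₂ fed = 276 × 1.487 = 410.4 kmol/h.
N₂ fed = 410.4 × 79/21 = 1544 kmol/h.
Fuel reacted = 0.909 × 552 → ξ = 501.8 kmol/h.
Outlet (n = n₀ + ν ξ):
  CO: 552 − 1(501.8) = 50.23
  O₂: 410.4 − 0.5(501.8) = 159.5
  N₂: 1544 (inert)
  CO₂: 0 + 1(501.8) = 501.8
Total out = 50.23 + 159.5 + 1544 + 501.8 = 2255 kmol/h.

2260 kmol/h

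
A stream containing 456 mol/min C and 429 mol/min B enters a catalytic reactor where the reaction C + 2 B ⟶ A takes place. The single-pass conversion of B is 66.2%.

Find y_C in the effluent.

B reacted = 0.662 × 429 = 284 mol/min; ν_B = −2, so ξ = 284/2 = 142 mol/min.
Outlet amounts (n = n₀ + ν ξ):
  C: 456 − 1(142) = 314
  B: 429 − 2(142) = 145
  A: 0 + 1(142) = 142
Total out = 601 mol/min; y_C = 314 / 601 = 0.5225.

0.522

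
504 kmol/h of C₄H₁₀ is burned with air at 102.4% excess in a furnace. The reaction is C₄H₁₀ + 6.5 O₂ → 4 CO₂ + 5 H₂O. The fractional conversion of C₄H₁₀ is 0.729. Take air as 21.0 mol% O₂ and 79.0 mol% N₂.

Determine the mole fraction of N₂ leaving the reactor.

0.764

Stoichiometric O₂ = 6.5 × 504 = 3276 kmol/h; O₂ fed = 3276 × 2.024 = 6631 kmol/h.
N₂ fed = 6631 × 79/21 = 24940 kmol/h.
Fuel reacted = 0.729 × 504 → ξ = 367.4 kmol/h.
Outlet (n = n₀ + ν ξ):
  C₄H₁₀: 504 − 1(367.4) = 136.6
  O₂: 6631 − 6.5(367.4) = 4242
  N₂: 24940 (inert)
  CO₂: 0 + 4(367.4) = 1470
  H₂O: 0 + 5(367.4) = 1837
Total out = 32630 kmol/h; y_N₂ = 24940 / 32630 = 0.7645.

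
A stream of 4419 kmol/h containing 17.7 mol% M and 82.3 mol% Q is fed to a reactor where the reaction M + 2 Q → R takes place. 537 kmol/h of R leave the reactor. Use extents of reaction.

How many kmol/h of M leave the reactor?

245 kmol/h

For R: n = n₀ + 1ξ → 537 = 0 + 1ξ, giving ξ = 537 kmol/h.
Outlet amounts (n = n₀ + ν ξ):
  M: 782.2 − 1(537) = 245.2
  Q: 3637 − 2(537) = 2563
  R: 0 + 1(537) = 537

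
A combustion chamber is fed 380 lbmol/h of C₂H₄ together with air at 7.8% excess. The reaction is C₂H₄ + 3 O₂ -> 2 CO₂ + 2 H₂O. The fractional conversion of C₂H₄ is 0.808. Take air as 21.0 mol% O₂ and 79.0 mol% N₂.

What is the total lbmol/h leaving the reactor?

Stoichiometric O₂ = 3 × 380 = 1140 lbmol/h; O₂ fed = 1140 × 1.078 = 1229 lbmol/h.
N₂ fed = 1229 × 79/21 = 4623 lbmol/h.
Fuel reacted = 0.808 × 380 → ξ = 307 lbmol/h.
Outlet (n = n₀ + ν ξ):
  C₂H₄: 380 − 1(307) = 72.96
  O₂: 1229 − 3(307) = 307.8
  N₂: 4623 (inert)
  CO₂: 0 + 2(307) = 614.1
  H₂O: 0 + 2(307) = 614.1
Total out = 72.96 + 307.8 + 4623 + 614.1 + 614.1 = 6232 lbmol/h.

6230 lbmol/h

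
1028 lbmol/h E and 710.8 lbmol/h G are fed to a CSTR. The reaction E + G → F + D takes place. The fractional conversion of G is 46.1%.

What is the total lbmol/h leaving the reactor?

G reacted = 0.461 × 710.8 = 327.7 lbmol/h; ν_G = −1, so ξ = 327.7/1 = 327.7 lbmol/h.
Outlet amounts (n = n₀ + ν ξ):
  E: 1028 − 1(327.7) = 700.3
  G: 710.8 − 1(327.7) = 383.1
  F: 0 + 1(327.7) = 327.7
  D: 0 + 1(327.7) = 327.7
Total out = 700.3 + 383.1 + 327.7 + 327.7 = 1739 lbmol/h.

1740 lbmol/h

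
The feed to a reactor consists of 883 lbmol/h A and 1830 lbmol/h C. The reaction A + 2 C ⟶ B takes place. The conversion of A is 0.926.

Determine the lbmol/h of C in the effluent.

195 lbmol/h

A reacted = 0.926 × 883 = 817.7 lbmol/h; ν_A = −1, so ξ = 817.7/1 = 817.7 lbmol/h.
Outlet amounts (n = n₀ + ν ξ):
  A: 883 − 1(817.7) = 65.34
  C: 1830 − 2(817.7) = 194.7
  B: 0 + 1(817.7) = 817.7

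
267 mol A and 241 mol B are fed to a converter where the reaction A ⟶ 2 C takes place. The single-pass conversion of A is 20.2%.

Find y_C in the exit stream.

0.192

A reacted = 0.202 × 267 = 53.93 mol; ν_A = −1, so ξ = 53.93/1 = 53.93 mol.
Outlet amounts (n = n₀ + ν ξ):
  A: 267 − 1(53.93) = 213.1
  C: 0 + 2(53.93) = 107.9
  B: 241 (inert)
Total out = 561.9 mol; y_C = 107.9 / 561.9 = 0.192.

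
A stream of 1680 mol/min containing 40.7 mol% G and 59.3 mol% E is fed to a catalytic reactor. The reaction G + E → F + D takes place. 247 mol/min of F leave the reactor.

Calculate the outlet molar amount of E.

For F: n = n₀ + 1ξ → 247 = 0 + 1ξ, giving ξ = 247 mol/min.
Outlet amounts (n = n₀ + ν ξ):
  G: 683.8 − 1(247) = 436.8
  E: 996.2 − 1(247) = 749.2
  F: 0 + 1(247) = 247
  D: 0 + 1(247) = 247

749 mol/min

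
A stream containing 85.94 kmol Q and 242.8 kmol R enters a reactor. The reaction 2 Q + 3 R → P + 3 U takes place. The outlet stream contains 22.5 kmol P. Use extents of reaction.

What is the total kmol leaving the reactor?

306 kmol

For P: n = n₀ + 1ξ → 22.5 = 0 + 1ξ, giving ξ = 22.5 kmol.
Outlet amounts (n = n₀ + ν ξ):
  Q: 85.94 − 2(22.5) = 40.94
  R: 242.8 − 3(22.5) = 175.3
  P: 0 + 1(22.5) = 22.5
  U: 0 + 3(22.5) = 67.5
Total out = 40.94 + 175.3 + 22.5 + 67.5 = 306.2 kmol.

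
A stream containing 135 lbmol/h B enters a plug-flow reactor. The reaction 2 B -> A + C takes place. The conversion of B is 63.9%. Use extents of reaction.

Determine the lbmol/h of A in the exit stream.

B reacted = 0.639 × 135 = 86.27 lbmol/h; ν_B = −2, so ξ = 86.27/2 = 43.13 lbmol/h.
Outlet amounts (n = n₀ + ν ξ):
  B: 135 − 2(43.13) = 48.73
  A: 0 + 1(43.13) = 43.13
  C: 0 + 1(43.13) = 43.13

43.1 lbmol/h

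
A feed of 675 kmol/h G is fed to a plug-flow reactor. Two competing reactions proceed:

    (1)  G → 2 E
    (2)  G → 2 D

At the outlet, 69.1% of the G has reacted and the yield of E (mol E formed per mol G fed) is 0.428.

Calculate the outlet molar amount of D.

Yield of E: 2ξ₁ / 675 = 0.428 → ξ₁ = 144.4 kmol/h.
Conversion of G: 1ξ₁ + 1ξ₂ = 0.691 × 675 = 466.4 → ξ₂ = 322 kmol/h.
Outlet amounts (n = n₀ + Σ ν·ξ):
  G: 675 − 1(144.4) − 1(322) = 208.6
  E: 0 + 2(144.4) = 288.9
  D: 0 + 2(322) = 643.9

644 kmol/h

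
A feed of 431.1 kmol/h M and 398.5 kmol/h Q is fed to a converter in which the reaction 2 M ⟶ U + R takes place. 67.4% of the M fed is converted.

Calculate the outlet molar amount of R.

145 kmol/h

M reacted = 0.674 × 431.1 = 290.6 kmol/h; ν_M = −2, so ξ = 290.6/2 = 145.3 kmol/h.
Outlet amounts (n = n₀ + ν ξ):
  M: 431.1 − 2(145.3) = 140.5
  U: 0 + 1(145.3) = 145.3
  R: 0 + 1(145.3) = 145.3
  Q: 398.5 (inert)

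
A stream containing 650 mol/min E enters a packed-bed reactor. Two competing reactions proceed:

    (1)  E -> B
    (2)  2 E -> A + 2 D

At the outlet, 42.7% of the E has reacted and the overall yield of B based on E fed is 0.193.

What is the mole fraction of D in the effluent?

Yield of B: 1ξ₁ / 650 = 0.193 → ξ₁ = 125.5 mol/min.
Conversion of E: 1ξ₁ + 2ξ₂ = 0.427 × 650 = 277.6 → ξ₂ = 76.05 mol/min.
Outlet amounts (n = n₀ + Σ ν·ξ):
  E: 650 − 1(125.5) − 2(76.05) = 372.4
  B: 0 + 1(125.5) = 125.5
  A: 0 + 1(76.05) = 76.05
  D: 0 + 2(76.05) = 152.1
Total out = 726.1 mol/min; y_D = 152.1 / 726.1 = 0.2095.

0.209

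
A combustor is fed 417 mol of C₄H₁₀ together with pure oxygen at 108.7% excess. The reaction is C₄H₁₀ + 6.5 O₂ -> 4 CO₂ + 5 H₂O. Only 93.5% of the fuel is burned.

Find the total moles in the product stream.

Stoichiometric O₂ = 6.5 × 417 = 2710 mol; O₂ fed = 2710 × 2.087 = 5657 mol.
Fuel reacted = 0.935 × 417 → ξ = 389.9 mol.
Outlet (n = n₀ + ν ξ):
  C₄H₁₀: 417 − 1(389.9) = 27.1
  O₂: 5657 − 6.5(389.9) = 3122
  CO₂: 0 + 4(389.9) = 1560
  H₂O: 0 + 5(389.9) = 1949
Total out = 27.1 + 3122 + 1560 + 1949 = 6659 mol.

6660 mol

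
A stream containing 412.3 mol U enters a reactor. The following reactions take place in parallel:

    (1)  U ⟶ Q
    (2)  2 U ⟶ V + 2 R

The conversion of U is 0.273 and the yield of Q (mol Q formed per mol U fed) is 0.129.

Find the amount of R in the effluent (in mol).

59.4 mol

Yield of Q: 1ξ₁ / 412.3 = 0.129 → ξ₁ = 53.19 mol.
Conversion of U: 1ξ₁ + 2ξ₂ = 0.273 × 412.3 = 112.6 → ξ₂ = 29.69 mol.
Outlet amounts (n = n₀ + Σ ν·ξ):
  U: 412.3 − 1(53.19) − 2(29.69) = 299.7
  Q: 0 + 1(53.19) = 53.19
  V: 0 + 1(29.69) = 29.69
  R: 0 + 2(29.69) = 59.37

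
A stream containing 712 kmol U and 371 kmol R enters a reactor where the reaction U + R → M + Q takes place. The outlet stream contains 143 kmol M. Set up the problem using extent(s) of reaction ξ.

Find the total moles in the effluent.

1080 kmol

For M: n = n₀ + 1ξ → 143 = 0 + 1ξ, giving ξ = 143 kmol.
Outlet amounts (n = n₀ + ν ξ):
  U: 712 − 1(143) = 569
  R: 371 − 1(143) = 228
  M: 0 + 1(143) = 143
  Q: 0 + 1(143) = 143
Total out = 569 + 228 + 143 + 143 = 1083 kmol.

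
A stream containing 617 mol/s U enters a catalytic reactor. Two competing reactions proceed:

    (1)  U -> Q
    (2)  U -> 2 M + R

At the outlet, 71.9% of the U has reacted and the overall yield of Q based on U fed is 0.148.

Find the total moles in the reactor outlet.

Yield of Q: 1ξ₁ / 617 = 0.148 → ξ₁ = 91.32 mol/s.
Conversion of U: 1ξ₁ + 1ξ₂ = 0.719 × 617 = 443.6 → ξ₂ = 352.3 mol/s.
Outlet amounts (n = n₀ + Σ ν·ξ):
  U: 617 − 1(91.32) − 1(352.3) = 173.4
  Q: 0 + 1(91.32) = 91.32
  M: 0 + 2(352.3) = 704.6
  R: 0 + 1(352.3) = 352.3
Total out = 173.4 + 91.32 + 704.6 + 352.3 = 1322 mol/s.

1320 mol/s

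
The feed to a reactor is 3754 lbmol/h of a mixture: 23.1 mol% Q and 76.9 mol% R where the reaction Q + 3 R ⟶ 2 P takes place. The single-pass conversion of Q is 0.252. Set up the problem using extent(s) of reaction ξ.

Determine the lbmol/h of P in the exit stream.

Q reacted = 0.252 × 867.2 = 218.5 lbmol/h; ν_Q = −1, so ξ = 218.5/1 = 218.5 lbmol/h.
Outlet amounts (n = n₀ + ν ξ):
  Q: 867.2 − 1(218.5) = 648.6
  R: 2887 − 3(218.5) = 2231
  P: 0 + 2(218.5) = 437.1

437 lbmol/h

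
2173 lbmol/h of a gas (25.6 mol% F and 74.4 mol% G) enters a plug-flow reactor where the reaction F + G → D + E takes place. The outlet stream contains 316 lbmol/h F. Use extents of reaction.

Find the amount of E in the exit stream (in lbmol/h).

240 lbmol/h

For F: n = n₀ − 1ξ → 316 = 556.3 − 1ξ, giving ξ = 240.3 lbmol/h.
Outlet amounts (n = n₀ + ν ξ):
  F: 556.3 − 1(240.3) = 316
  G: 1617 − 1(240.3) = 1376
  D: 0 + 1(240.3) = 240.3
  E: 0 + 1(240.3) = 240.3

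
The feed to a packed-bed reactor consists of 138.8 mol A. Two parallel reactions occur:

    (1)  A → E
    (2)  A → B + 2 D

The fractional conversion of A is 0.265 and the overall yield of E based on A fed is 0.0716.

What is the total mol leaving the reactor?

Yield of E: 1ξ₁ / 138.8 = 0.0716 → ξ₁ = 9.938 mol.
Conversion of A: 1ξ₁ + 1ξ₂ = 0.265 × 138.8 = 36.78 → ξ₂ = 26.84 mol.
Outlet amounts (n = n₀ + Σ ν·ξ):
  A: 138.8 − 1(9.938) − 1(26.84) = 102
  E: 0 + 1(9.938) = 9.938
  B: 0 + 1(26.84) = 26.84
  D: 0 + 2(26.84) = 53.69
Total out = 102 + 9.938 + 26.84 + 53.69 = 192.5 mol.

192 mol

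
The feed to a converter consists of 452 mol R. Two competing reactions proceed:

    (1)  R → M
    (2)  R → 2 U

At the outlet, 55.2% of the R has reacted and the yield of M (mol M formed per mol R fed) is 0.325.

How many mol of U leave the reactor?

Yield of M: 1ξ₁ / 452 = 0.325 → ξ₁ = 146.9 mol.
Conversion of R: 1ξ₁ + 1ξ₂ = 0.552 × 452 = 249.5 → ξ₂ = 102.6 mol.
Outlet amounts (n = n₀ + Σ ν·ξ):
  R: 452 − 1(146.9) − 1(102.6) = 202.5
  M: 0 + 1(146.9) = 146.9
  U: 0 + 2(102.6) = 205.2

205 mol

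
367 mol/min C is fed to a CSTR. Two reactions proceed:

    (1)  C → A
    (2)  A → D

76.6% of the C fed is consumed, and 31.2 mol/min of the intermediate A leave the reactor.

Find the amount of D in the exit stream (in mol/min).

Conversion of C: C consumed = 1ξ₁ = 0.766 × 367 → ξ₁ = 281.1 mol/min.
A balance: n_A = 0 + 1ξ₁ − 1ξ₂ = 31.2 → ξ₂ = (1·281.1 − 31.2)/1 = 249.9 mol/min.
Outlet amounts (n = n₀ + Σ ν·ξ):
  C: 367 − 1(281.1) = 85.88
  A: 0 + 1(281.1) − 1(249.9) = 31.2
  D: 0 + 1(249.9) = 249.9

250 mol/min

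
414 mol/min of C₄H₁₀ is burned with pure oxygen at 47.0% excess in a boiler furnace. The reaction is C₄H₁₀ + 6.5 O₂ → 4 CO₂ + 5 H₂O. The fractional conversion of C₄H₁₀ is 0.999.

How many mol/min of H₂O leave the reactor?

2070 mol/min

Stoichiometric O₂ = 6.5 × 414 = 2691 mol/min; O₂ fed = 2691 × 1.470 = 3956 mol/min.
Fuel reacted = 0.999 × 414 → ξ = 413.6 mol/min.
Outlet (n = n₀ + ν ξ):
  C₄H₁₀: 414 − 1(413.6) = 0.414
  O₂: 3956 − 6.5(413.6) = 1267
  CO₂: 0 + 4(413.6) = 1654
  H₂O: 0 + 5(413.6) = 2068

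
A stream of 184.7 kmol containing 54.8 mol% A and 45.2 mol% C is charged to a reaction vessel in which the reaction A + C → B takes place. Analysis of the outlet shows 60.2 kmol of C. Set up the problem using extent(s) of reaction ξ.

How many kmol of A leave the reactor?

For C: n = n₀ − 1ξ → 60.2 = 83.48 − 1ξ, giving ξ = 23.28 kmol.
Outlet amounts (n = n₀ + ν ξ):
  A: 101.2 − 1(23.28) = 77.93
  C: 83.48 − 1(23.28) = 60.2
  B: 0 + 1(23.28) = 23.28

77.9 kmol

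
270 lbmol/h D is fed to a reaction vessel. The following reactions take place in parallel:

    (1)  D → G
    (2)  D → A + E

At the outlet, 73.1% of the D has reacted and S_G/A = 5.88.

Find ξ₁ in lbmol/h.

Conversion of D: D consumed = 0.731 × 270 = 197.4 lbmol/h = 1ξ₁ + 1ξ₂.
Selectivity: 1ξ₁ / (1ξ₂) = 5.88 → ξ₁ = 5.88 ξ₂.
Substitute: (1·5.88 + 1) ξ₂ = 197.4 → ξ₂ = 28.69 lbmol/h, ξ₁ = 168.7 lbmol/h.
Outlet amounts (n = n₀ + Σ ν·ξ):
  D: 270 − 1(168.7) − 1(28.69) = 72.63
  G: 0 + 1(168.7) = 168.7
  A: 0 + 1(28.69) = 28.69
  E: 0 + 1(28.69) = 28.69

ξ₁ = 169 lbmol/h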